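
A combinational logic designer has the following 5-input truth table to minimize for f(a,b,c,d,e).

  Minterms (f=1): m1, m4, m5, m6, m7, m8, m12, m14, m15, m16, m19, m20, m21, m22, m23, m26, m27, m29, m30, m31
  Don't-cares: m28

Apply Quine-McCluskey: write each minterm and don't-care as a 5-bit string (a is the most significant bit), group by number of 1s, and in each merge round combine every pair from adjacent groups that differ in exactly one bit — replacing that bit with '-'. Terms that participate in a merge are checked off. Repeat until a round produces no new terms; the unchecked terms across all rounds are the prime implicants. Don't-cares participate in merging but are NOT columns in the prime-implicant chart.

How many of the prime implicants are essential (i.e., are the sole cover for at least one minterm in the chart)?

7

[col 0] 00001*, 00100*, 00101*, 00110*, 00111*, 01000*, 01100*, 01110*, 01111*, 10000*, 10011*, 10100*, 10101*, 10110*, 10111*, 11010*, 11011*, 11100*, 11101*, 11110*, 11111*
[col 1] -0100*, -0101*, -0110*, -0111*, -1100*, -1110*, -1111*, 0-100*, 0-110*, 0-111*, 00-01, 001-0*, 001-1*, 0010-*, 0011-*, 01-00, 011-0*, 0111-*, 1-011*, 1-100*, 1-101*, 1-110*, 1-111*, 10-00, 10-11*, 101-0*, 101-1*, 1010-*, 1011-*, 11-10*, 11-11*, 1101-*, 111-0*, 111-1*, 1110-*, 1111-*
[col 2] --100*, --110*, --111*, -01-0*, -01-1*, -010-*, -011-*, -11-0*, -111-*, 0-1-0*, 0-11-*, 001--*, 1--11, 1-1-0*, 1-1-1*, 1-10-*, 1-11-*, 101--*, 11-1-, 111--*
[col 3] --1-0, --11-, -01--, 1-1--
Prime implicants: --1-0, --11-, -01--, 00-01, 01-00, 1--11, 1-1--, 10-00, 11-1-
PI chart (minterm → PIs covering it):
  1 | 00-01  (sole → essential)
  4 | --1-0,-01--
  5 | -01--,00-01
  6 | --1-0,--11-,-01--
  7 | --11-,-01--
  8 | 01-00  (sole → essential)
  12 | --1-0,01-00
  14 | --1-0,--11-
  15 | --11-  (sole → essential)
  16 | 10-00  (sole → essential)
  19 | 1--11  (sole → essential)
  20 | --1-0,-01--,1-1--,10-00
  21 | -01--,1-1--
  22 | --1-0,--11-,-01--,1-1--
  23 | --11-,-01--,1--11,1-1--
  26 | 11-1-  (sole → essential)
  27 | 1--11,11-1-
  29 | 1-1--  (sole → essential)
  30 | --1-0,--11-,1-1--,11-1-
  31 | --11-,1--11,1-1--,11-1-
Essential prime implicants: --11-, 00-01, 01-00, 1--11, 1-1--, 10-00, 11-1-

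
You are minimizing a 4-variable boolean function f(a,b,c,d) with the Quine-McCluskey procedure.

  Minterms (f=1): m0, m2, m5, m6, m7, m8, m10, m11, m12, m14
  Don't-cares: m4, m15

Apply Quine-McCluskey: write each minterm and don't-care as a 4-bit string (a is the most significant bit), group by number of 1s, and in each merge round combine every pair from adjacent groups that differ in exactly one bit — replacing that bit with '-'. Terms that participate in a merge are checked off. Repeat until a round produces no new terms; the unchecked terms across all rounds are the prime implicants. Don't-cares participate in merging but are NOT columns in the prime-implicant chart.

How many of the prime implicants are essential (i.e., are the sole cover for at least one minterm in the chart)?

3

Round 0: 0000✓ 0010✓ 0100✓ 0101✓ 0110✓ 0111✓ 1000✓ 1010✓ 1011✓ 1100✓ 1110✓ 1111✓
Round 1: -000✓ -010✓ -100✓ -110✓ -111✓ 0-00✓ 0-10✓ 00-0✓ 01-0✓ 01-1✓ 010-✓ 011-✓ 1-00✓ 1-10✓ 1-11✓ 10-0✓ 101-✓ 11-0✓ 111-✓
Round 2: --00✓ --10✓ -0-0✓ -1-0✓ -11- 0--0✓ 01-- 1--0✓ 1-1-
Round 3: ---0
PIs = {---0, -11-, 01--, 1-1-}
Coverage chart:
  m0: ---0 ←essential
  m2: ---0 ←essential
  m5: 01-- ←essential
  m6: ---0,-11-,01--
  m7: -11-,01--
  m8: ---0 ←essential
  m10: ---0,1-1-
  m11: 1-1- ←essential
  m12: ---0 ←essential
  m14: ---0,-11-,1-1-
Essential: ---0, 01--, 1-1-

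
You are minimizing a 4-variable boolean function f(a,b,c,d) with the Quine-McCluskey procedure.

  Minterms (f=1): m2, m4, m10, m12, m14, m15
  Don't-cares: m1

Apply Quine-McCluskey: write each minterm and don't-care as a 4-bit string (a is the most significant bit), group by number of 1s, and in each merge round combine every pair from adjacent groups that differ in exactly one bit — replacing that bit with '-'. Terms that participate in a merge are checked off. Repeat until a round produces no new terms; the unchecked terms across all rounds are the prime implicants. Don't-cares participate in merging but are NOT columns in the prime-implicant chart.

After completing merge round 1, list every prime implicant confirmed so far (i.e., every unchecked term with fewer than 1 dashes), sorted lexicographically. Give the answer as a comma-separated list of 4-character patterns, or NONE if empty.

0001

size-2^0 implicants → 0001  0010(✓)  0100(✓)  1010(✓)  1100(✓)  1110(✓)  1111(✓)
size-2^1 implicants → -010  -100  1-10  11-0  111-
Unchecked terms (primes): -010, -100, 0001, 1-10, 11-0, 111-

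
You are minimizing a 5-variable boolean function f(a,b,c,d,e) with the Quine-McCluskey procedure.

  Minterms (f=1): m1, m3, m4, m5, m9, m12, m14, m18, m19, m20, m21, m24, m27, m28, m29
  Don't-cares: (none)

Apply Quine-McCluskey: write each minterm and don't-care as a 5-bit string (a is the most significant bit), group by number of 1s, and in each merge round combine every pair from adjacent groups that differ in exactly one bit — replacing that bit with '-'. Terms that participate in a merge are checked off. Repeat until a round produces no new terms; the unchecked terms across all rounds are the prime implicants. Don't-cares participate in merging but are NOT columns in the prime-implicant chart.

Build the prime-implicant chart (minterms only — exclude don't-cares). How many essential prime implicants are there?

6

[col 0] 00001*, 00011*, 00100*, 00101*, 01001*, 01100*, 01110*, 10010*, 10011*, 10100*, 10101*, 11000*, 11011*, 11100*, 11101*
[col 1] -0011, -0100*, -0101*, -1100*, 0-001, 0-100*, 00-01, 000-1, 0010-*, 011-0, 1-011, 1-100*, 1-101*, 1001-, 1010-*, 11-00, 1110-*
[col 2] --100, -010-, 1-10-
Prime implicants: --100, -0011, -010-, 0-001, 00-01, 000-1, 011-0, 1-011, 1-10-, 1001-, 11-00
PI chart (minterm → PIs covering it):
  1 | 0-001,00-01,000-1
  3 | -0011,000-1
  4 | --100,-010-
  5 | -010-,00-01
  9 | 0-001  (sole → essential)
  12 | --100,011-0
  14 | 011-0  (sole → essential)
  18 | 1001-  (sole → essential)
  19 | -0011,1-011,1001-
  20 | --100,-010-,1-10-
  21 | -010-,1-10-
  24 | 11-00  (sole → essential)
  27 | 1-011  (sole → essential)
  28 | --100,1-10-,11-00
  29 | 1-10-  (sole → essential)
Essential prime implicants: 0-001, 011-0, 1-011, 1-10-, 1001-, 11-00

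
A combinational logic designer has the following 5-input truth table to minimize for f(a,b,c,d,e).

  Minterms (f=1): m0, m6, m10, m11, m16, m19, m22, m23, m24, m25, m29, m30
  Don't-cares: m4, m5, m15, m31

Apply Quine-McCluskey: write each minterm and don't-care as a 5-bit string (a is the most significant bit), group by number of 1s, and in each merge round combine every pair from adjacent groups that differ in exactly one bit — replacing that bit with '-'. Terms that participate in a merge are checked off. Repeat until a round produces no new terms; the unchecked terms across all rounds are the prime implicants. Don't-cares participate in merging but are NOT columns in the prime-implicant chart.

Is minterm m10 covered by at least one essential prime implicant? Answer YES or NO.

size-2^0 implicants → 00000(✓)  00100(✓)  00101(✓)  00110(✓)  01010(✓)  01011(✓)  01111(✓)  10000(✓)  10011(✓)  10110(✓)  10111(✓)  11000(✓)  11001(✓)  11101(✓)  11110(✓)  11111(✓)
size-2^1 implicants → -0000  -0110  -1111  00-00  001-0  0010-  01-11  0101-  1-000  1-110(✓)  1-111(✓)  10-11  1011-(✓)  11-01  1100-  111-1  1111-(✓)
size-2^2 implicants → 1-11-
Unchecked terms (primes): -0000, -0110, -1111, 00-00, 001-0, 0010-, 01-11, 0101-, 1-000, 1-11-, 10-11, 11-01, 1100-, 111-1
Minterm coverage:
  m0 ⊆ -0000,00-00
  m6 ⊆ -0110,001-0
  m10 ⊆ 0101- [E]
  m11 ⊆ 01-11,0101-
  m16 ⊆ -0000,1-000
  m19 ⊆ 10-11 [E]
  m22 ⊆ -0110,1-11-
  m23 ⊆ 1-11-,10-11
  m24 ⊆ 1-000,1100-
  m25 ⊆ 11-01,1100-
  m29 ⊆ 11-01,111-1
  m30 ⊆ 1-11- [E]
E = {0101-, 1-11-, 10-11}

YES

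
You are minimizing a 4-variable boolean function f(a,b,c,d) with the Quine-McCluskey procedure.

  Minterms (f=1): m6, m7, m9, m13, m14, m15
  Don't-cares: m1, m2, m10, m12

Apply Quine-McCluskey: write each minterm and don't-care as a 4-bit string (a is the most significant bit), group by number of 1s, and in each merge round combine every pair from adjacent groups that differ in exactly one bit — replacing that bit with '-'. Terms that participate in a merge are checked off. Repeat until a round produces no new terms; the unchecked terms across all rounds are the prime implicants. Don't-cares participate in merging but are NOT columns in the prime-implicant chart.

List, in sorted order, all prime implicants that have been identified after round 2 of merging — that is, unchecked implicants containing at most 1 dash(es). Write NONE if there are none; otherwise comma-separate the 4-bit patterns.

size-2^0 implicants → 0001(✓)  0010(✓)  0110(✓)  0111(✓)  1001(✓)  1010(✓)  1100(✓)  1101(✓)  1110(✓)  1111(✓)
size-2^1 implicants → -001  -010(✓)  -110(✓)  -111(✓)  0-10(✓)  011-(✓)  1-01  1-10(✓)  11-0(✓)  11-1(✓)  110-(✓)  111-(✓)
size-2^2 implicants → --10  -11-  11--
Unchecked terms (primes): --10, -001, -11-, 1-01, 11--

-001, 1-01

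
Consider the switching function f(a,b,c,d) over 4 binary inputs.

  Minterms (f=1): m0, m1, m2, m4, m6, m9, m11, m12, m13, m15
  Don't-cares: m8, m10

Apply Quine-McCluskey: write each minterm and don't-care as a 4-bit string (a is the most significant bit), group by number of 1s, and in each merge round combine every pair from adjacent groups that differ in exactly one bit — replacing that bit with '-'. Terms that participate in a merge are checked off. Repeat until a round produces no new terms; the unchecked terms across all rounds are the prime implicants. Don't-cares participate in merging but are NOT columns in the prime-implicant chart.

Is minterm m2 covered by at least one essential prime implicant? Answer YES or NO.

size-2^0 implicants → 0000(✓)  0001(✓)  0010(✓)  0100(✓)  0110(✓)  1000(✓)  1001(✓)  1010(✓)  1011(✓)  1100(✓)  1101(✓)  1111(✓)
size-2^1 implicants → -000(✓)  -001(✓)  -010(✓)  -100(✓)  0-00(✓)  0-10(✓)  00-0(✓)  000-(✓)  01-0(✓)  1-00(✓)  1-01(✓)  1-11(✓)  10-0(✓)  10-1(✓)  100-(✓)  101-(✓)  11-1(✓)  110-(✓)
size-2^2 implicants → --00  -0-0  -00-  0--0  1--1  1-0-  10--
Unchecked terms (primes): --00, -0-0, -00-, 0--0, 1--1, 1-0-, 10--
Minterm coverage:
  m0 ⊆ --00,-0-0,-00-,0--0
  m1 ⊆ -00- [E]
  m2 ⊆ -0-0,0--0
  m4 ⊆ --00,0--0
  m6 ⊆ 0--0 [E]
  m9 ⊆ -00-,1--1,1-0-,10--
  m11 ⊆ 1--1,10--
  m12 ⊆ --00,1-0-
  m13 ⊆ 1--1,1-0-
  m15 ⊆ 1--1 [E]
E = {-00-, 0--0, 1--1}

YES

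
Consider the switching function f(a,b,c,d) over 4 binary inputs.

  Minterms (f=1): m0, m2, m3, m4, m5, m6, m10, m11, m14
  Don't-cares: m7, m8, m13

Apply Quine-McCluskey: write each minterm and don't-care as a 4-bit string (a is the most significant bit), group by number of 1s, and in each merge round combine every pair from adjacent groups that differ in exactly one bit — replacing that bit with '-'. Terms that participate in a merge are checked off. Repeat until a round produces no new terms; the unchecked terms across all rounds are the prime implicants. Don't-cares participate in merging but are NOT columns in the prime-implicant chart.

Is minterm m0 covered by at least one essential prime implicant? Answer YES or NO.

Round 0: 0000✓ 0010✓ 0011✓ 0100✓ 0101✓ 0110✓ 0111✓ 1000✓ 1010✓ 1011✓ 1101✓ 1110✓
Round 1: -000✓ -010✓ -011✓ -101 -110✓ 0-00✓ 0-10✓ 0-11✓ 00-0✓ 001-✓ 01-0✓ 01-1✓ 010-✓ 011-✓ 1-10✓ 10-0✓ 101-✓
Round 2: --10 -0-0 -01- 0--0 0-1- 01--
PIs = {--10, -0-0, -01-, -101, 0--0, 0-1-, 01--}
Coverage chart:
  m0: -0-0,0--0
  m2: --10,-0-0,-01-,0--0,0-1-
  m3: -01-,0-1-
  m4: 0--0,01--
  m5: -101,01--
  m6: --10,0--0,0-1-,01--
  m10: --10,-0-0,-01-
  m11: -01- ←essential
  m14: --10 ←essential
Essential: --10, -01-

NO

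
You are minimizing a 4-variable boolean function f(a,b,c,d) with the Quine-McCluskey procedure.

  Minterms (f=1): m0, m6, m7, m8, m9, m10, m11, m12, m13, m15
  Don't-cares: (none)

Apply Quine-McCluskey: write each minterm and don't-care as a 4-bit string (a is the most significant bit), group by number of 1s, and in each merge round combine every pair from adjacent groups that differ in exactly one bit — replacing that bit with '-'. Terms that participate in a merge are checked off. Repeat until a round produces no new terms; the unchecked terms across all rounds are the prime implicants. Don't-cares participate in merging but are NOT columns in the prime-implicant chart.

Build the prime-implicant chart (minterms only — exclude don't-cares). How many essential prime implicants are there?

4

[col 0] 0000*, 0110*, 0111*, 1000*, 1001*, 1010*, 1011*, 1100*, 1101*, 1111*
[col 1] -000, -111, 011-, 1-00*, 1-01*, 1-11*, 10-0*, 10-1*, 100-*, 101-*, 11-1*, 110-*
[col 2] 1--1, 1-0-, 10--
Prime implicants: -000, -111, 011-, 1--1, 1-0-, 10--
PI chart (minterm → PIs covering it):
  0 | -000  (sole → essential)
  6 | 011-  (sole → essential)
  7 | -111,011-
  8 | -000,1-0-,10--
  9 | 1--1,1-0-,10--
  10 | 10--  (sole → essential)
  11 | 1--1,10--
  12 | 1-0-  (sole → essential)
  13 | 1--1,1-0-
  15 | -111,1--1
Essential prime implicants: -000, 011-, 1-0-, 10--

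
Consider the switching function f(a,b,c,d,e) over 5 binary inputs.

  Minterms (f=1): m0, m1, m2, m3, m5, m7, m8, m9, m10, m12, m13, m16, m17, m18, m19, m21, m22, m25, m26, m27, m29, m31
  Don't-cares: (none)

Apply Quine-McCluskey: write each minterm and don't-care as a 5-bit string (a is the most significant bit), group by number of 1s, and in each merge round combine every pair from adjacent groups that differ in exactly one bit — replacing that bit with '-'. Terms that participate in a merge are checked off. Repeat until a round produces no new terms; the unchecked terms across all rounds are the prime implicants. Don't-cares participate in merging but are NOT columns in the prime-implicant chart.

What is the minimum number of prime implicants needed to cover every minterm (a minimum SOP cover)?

[col 0] 00000*, 00001*, 00010*, 00011*, 00101*, 00111*, 01000*, 01001*, 01010*, 01100*, 01101*, 10000*, 10001*, 10010*, 10011*, 10101*, 10110*, 11001*, 11010*, 11011*, 11101*, 11111*
[col 1] -0000*, -0001*, -0010*, -0011*, -0101*, -1001*, -1010*, -1101*, 0-000*, 0-001*, 0-010*, 0-101*, 00-01*, 00-11*, 000-0*, 000-1*, 0000-*, 0001-*, 001-1*, 01-00*, 01-01*, 010-0*, 0100-*, 0110-*, 1-001*, 1-010*, 1-011*, 1-101*, 10-01*, 10-10, 100-0*, 100-1*, 1000-*, 1001-*, 11-01*, 11-11*, 110-1*, 1101-*, 111-1*
[col 2] --001*, --010, --101*, -0-01*, -00-0*, -00-1*, -000-*, -001-*, -1-01*, 0--01*, 0-0-0, 0-00-, 00--1, 000--*, 01-0-, 1--01*, 1-0-1, 1-01-, 100--*, 11--1
[col 3] ---01, -00--
Prime implicants: ---01, --010, -00--, 0-0-0, 0-00-, 00--1, 01-0-, 1-0-1, 1-01-, 10-10, 11--1
PI chart (minterm → PIs covering it):
  0 | -00--,0-0-0,0-00-
  1 | ---01,-00--,0-00-,00--1
  2 | --010,-00--,0-0-0
  3 | -00--,00--1
  5 | ---01,00--1
  7 | 00--1  (sole → essential)
  8 | 0-0-0,0-00-,01-0-
  9 | ---01,0-00-,01-0-
  10 | --010,0-0-0
  12 | 01-0-  (sole → essential)
  13 | ---01,01-0-
  16 | -00--  (sole → essential)
  17 | ---01,-00--,1-0-1
  18 | --010,-00--,1-01-,10-10
  19 | -00--,1-0-1,1-01-
  21 | ---01  (sole → essential)
  22 | 10-10  (sole → essential)
  25 | ---01,1-0-1,11--1
  26 | --010,1-01-
  27 | 1-0-1,1-01-,11--1
  29 | ---01,11--1
  31 | 11--1  (sole → essential)
Essential prime implicants: ---01, -00--, 00--1, 01-0-, 10-10, 11--1
Petrick residual → --010
Minimum SOP uses 7 PIs: d'e + c'de' + b'c' + a'b'e + a'bd' + ab'de' + abe

7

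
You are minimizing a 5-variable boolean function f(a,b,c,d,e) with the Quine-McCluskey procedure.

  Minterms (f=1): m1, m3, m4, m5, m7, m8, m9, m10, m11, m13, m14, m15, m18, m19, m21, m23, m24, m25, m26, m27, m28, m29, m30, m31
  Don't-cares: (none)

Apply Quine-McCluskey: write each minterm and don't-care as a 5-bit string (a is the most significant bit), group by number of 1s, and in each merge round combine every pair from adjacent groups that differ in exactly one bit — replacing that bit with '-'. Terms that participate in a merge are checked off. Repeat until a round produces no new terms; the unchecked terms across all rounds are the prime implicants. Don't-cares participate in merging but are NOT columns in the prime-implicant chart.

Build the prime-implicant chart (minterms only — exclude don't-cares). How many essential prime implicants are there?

7

[col 0] 00001*, 00011*, 00100*, 00101*, 00111*, 01000*, 01001*, 01010*, 01011*, 01101*, 01110*, 01111*, 10010*, 10011*, 10101*, 10111*, 11000*, 11001*, 11010*, 11011*, 11100*, 11101*, 11110*, 11111*
[col 1] -0011*, -0101*, -0111*, -1000*, -1001*, -1010*, -1011*, -1101*, -1110*, -1111*, 0-001*, 0-011*, 0-101*, 0-111*, 00-01*, 00-11*, 000-1*, 001-1*, 0010-, 01-01*, 01-10*, 01-11*, 010-0*, 010-1*, 0100-*, 0101-*, 011-1*, 0111-*, 1-010*, 1-011*, 1-101*, 1-111*, 10-11*, 1001-*, 101-1*, 11-00*, 11-01*, 11-10*, 11-11*, 110-0*, 110-1*, 1100-*, 1101-*, 111-0*, 111-1*, 1110-*, 1111-*
[col 2] --011*, --101*, --111*, -0-11*, -01-1*, -1-01*, -1-10*, -1-11*, -10-0*, -10-1*, -100-*, -101-*, -11-1*, -111-*, 0--01*, 0--11*, 0-0-1*, 0-1-1*, 00--1*, 01--1*, 01-1-*, 010--*, 1--11*, 1-01-, 1-1-1*, 11--0*, 11--1*, 11-0-*, 11-1-*, 110--*, 111--*
[col 3] ---11, --1-1, -1--1, -1-1-, -10--, 0---1, 11---
Prime implicants: ---11, --1-1, -1--1, -1-1-, -10--, 0---1, 0010-, 1-01-, 11---
PI chart (minterm → PIs covering it):
  1 | 0---1  (sole → essential)
  3 | ---11,0---1
  4 | 0010-  (sole → essential)
  5 | --1-1,0---1,0010-
  7 | ---11,--1-1,0---1
  8 | -10--  (sole → essential)
  9 | -1--1,-10--,0---1
  10 | -1-1-,-10--
  11 | ---11,-1--1,-1-1-,-10--,0---1
  13 | --1-1,-1--1,0---1
  14 | -1-1-  (sole → essential)
  15 | ---11,--1-1,-1--1,-1-1-,0---1
  18 | 1-01-  (sole → essential)
  19 | ---11,1-01-
  21 | --1-1  (sole → essential)
  23 | ---11,--1-1
  24 | -10--,11---
  25 | -1--1,-10--,11---
  26 | -1-1-,-10--,1-01-,11---
  27 | ---11,-1--1,-1-1-,-10--,1-01-,11---
  28 | 11---  (sole → essential)
  29 | --1-1,-1--1,11---
  30 | -1-1-,11---
  31 | ---11,--1-1,-1--1,-1-1-,11---
Essential prime implicants: --1-1, -1-1-, -10--, 0---1, 0010-, 1-01-, 11---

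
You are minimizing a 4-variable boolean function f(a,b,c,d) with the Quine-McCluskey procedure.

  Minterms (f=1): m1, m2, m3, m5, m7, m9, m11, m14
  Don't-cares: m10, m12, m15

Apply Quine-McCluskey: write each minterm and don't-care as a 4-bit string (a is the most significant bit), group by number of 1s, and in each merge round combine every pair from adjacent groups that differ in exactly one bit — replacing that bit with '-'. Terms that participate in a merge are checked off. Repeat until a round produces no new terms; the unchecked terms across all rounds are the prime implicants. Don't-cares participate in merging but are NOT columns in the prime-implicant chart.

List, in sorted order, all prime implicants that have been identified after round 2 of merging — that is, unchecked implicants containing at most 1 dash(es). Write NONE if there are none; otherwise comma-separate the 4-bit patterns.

11-0

[col 0] 0001*, 0010*, 0011*, 0101*, 0111*, 1001*, 1010*, 1011*, 1100*, 1110*, 1111*
[col 1] -001*, -010*, -011*, -111*, 0-01*, 0-11*, 00-1*, 001-*, 01-1*, 1-10*, 1-11*, 10-1*, 101-*, 11-0, 111-*
[col 2] --11, -0-1, -01-, 0--1, 1-1-
Prime implicants: --11, -0-1, -01-, 0--1, 1-1-, 11-0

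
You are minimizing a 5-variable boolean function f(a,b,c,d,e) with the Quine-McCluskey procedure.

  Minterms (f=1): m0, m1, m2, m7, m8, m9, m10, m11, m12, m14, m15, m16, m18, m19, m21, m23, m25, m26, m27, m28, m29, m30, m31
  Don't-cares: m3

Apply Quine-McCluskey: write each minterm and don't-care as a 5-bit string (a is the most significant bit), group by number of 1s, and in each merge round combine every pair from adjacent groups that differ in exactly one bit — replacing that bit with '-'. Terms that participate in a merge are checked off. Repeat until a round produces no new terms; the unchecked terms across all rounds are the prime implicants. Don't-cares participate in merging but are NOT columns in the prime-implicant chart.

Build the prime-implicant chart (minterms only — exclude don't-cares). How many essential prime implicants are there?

Round 0: 00000✓ 00001✓ 00010✓ 00011✓ 00111✓ 01000✓ 01001✓ 01010✓ 01011✓ 01100✓ 01110✓ 01111✓ 10000✓ 10010✓ 10011✓ 10101✓ 10111✓ 11001✓ 11010✓ 11011✓ 11100✓ 11101✓ 11110✓ 11111✓
Round 1: -0000✓ -0010✓ -0011✓ -0111✓ -1001✓ -1010✓ -1011✓ -1100✓ -1110✓ -1111✓ 0-000✓ 0-001✓ 0-010✓ 0-011✓ 0-111✓ 00-11✓ 000-0✓ 000-1✓ 0000-✓ 0001-✓ 01-00✓ 01-10✓ 01-11✓ 010-0✓ 010-1✓ 0100-✓ 0101-✓ 011-0✓ 0111-✓ 1-010✓ 1-011✓ 1-101✓ 1-111✓ 10-11✓ 100-0✓ 1001-✓ 101-1✓ 11-01✓ 11-10✓ 11-11✓ 110-1✓ 1101-✓ 111-0✓ 111-1✓ 1110-✓ 1111-✓
Round 2: --010✓ --011✓ --111✓ -0-11✓ -00-0 -001-✓ -1-10✓ -1-11✓ -10-1 -101-✓ -11-0 -111-✓ 0--11✓ 0-0-0✓ 0-0-1✓ 0-00-✓ 0-01-✓ 000--✓ 01--0 01-1-✓ 010--✓ 1--11✓ 1-01-✓ 1-1-1 11--1 11-1-✓ 111--
Round 3: ---11 --01- -1-1- 0-0--
PIs = {---11, --01-, -00-0, -1-1-, -10-1, -11-0, 0-0--, 01--0, 1-1-1, 11--1, 111--}
Coverage chart:
  m0: -00-0,0-0--
  m1: 0-0-- ←essential
  m2: --01-,-00-0,0-0--
  m7: ---11 ←essential
  m8: 0-0--,01--0
  m9: -10-1,0-0--
  m10: --01-,-1-1-,0-0--,01--0
  m11: ---11,--01-,-1-1-,-10-1,0-0--
  m12: -11-0,01--0
  m14: -1-1-,-11-0,01--0
  m15: ---11,-1-1-
  m16: -00-0 ←essential
  m18: --01-,-00-0
  m19: ---11,--01-
  m21: 1-1-1 ←essential
  m23: ---11,1-1-1
  m25: -10-1,11--1
  m26: --01-,-1-1-
  m27: ---11,--01-,-1-1-,-10-1,11--1
  m28: -11-0,111--
  m29: 1-1-1,11--1,111--
  m30: -1-1-,-11-0,111--
  m31: ---11,-1-1-,1-1-1,11--1,111--
Essential: ---11, -00-0, 0-0--, 1-1-1

4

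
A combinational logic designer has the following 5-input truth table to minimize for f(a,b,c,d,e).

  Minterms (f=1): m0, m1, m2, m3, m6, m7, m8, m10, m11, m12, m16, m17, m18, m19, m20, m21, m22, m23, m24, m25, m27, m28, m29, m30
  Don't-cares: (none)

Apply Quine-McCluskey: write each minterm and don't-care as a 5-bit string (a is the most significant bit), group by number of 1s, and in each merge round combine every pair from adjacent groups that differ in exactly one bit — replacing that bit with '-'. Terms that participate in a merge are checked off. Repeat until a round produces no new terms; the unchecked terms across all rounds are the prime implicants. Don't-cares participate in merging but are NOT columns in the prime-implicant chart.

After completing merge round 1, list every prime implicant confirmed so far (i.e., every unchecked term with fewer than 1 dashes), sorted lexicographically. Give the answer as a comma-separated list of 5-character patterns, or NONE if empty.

Round 0: 00000✓ 00001✓ 00010✓ 00011✓ 00110✓ 00111✓ 01000✓ 01010✓ 01011✓ 01100✓ 10000✓ 10001✓ 10010✓ 10011✓ 10100✓ 10101✓ 10110✓ 10111✓ 11000✓ 11001✓ 11011✓ 11100✓ 11101✓ 11110✓
Round 1: -0000✓ -0001✓ -0010✓ -0011✓ -0110✓ -0111✓ -1000✓ -1011✓ -1100✓ 0-000✓ 0-010✓ 0-011✓ 00-10✓ 00-11✓ 000-0✓ 000-1✓ 0000-✓ 0001-✓ 0011-✓ 01-00✓ 010-0✓ 0101-✓ 1-000✓ 1-001✓ 1-011✓ 1-100✓ 1-101✓ 1-110✓ 10-00✓ 10-01✓ 10-10✓ 10-11✓ 100-0✓ 100-1✓ 1000-✓ 1001-✓ 101-0✓ 101-1✓ 1010-✓ 1011-✓ 11-00✓ 11-01✓ 110-1✓ 1100-✓ 111-0✓ 1110-✓
Round 2: --000 --011 -0-10✓ -0-11✓ -00-0✓ -00-1✓ -000-✓ -001-✓ -011-✓ -1-00 0-0-0 0-01- 00-1-✓ 000--✓ 1--00✓ 1--01✓ 1-0-1 1-00-✓ 1-1-0 1-10-✓ 10--0✓ 10--1✓ 10-0-✓ 10-1-✓ 100--✓ 101--✓ 11-0-✓
Round 3: -0-1- -00-- 1--0- 10---
PIs = {--000, --011, -0-1-, -00--, -1-00, 0-0-0, 0-01-, 1--0-, 1-0-1, 1-1-0, 10---}

NONE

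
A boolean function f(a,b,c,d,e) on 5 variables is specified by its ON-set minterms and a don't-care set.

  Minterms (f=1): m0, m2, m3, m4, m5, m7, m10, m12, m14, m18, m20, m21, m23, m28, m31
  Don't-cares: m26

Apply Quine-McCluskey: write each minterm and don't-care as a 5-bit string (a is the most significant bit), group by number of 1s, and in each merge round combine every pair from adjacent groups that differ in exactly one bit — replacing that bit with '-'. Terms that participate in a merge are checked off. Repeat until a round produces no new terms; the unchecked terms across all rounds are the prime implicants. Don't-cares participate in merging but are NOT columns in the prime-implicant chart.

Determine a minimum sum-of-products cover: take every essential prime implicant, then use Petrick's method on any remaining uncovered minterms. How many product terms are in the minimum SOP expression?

7

Round 0: 00000✓ 00010✓ 00011✓ 00100✓ 00101✓ 00111✓ 01010✓ 01100✓ 01110✓ 10010✓ 10100✓ 10101✓ 10111✓ 11010✓ 11100✓ 11111✓
Round 1: -0010✓ -0100✓ -0101✓ -0111✓ -1010✓ -1100✓ 0-010✓ 0-100✓ 00-00 00-11 000-0 0001- 001-1✓ 0010-✓ 01-10 011-0 1-010✓ 1-100✓ 1-111 101-1✓ 1010-✓
Round 2: --010 --100 -01-1 -010-
PIs = {--010, --100, -01-1, -010-, 00-00, 00-11, 000-0, 0001-, 01-10, 011-0, 1-111}
Coverage chart:
  m0: 00-00,000-0
  m2: --010,000-0,0001-
  m3: 00-11,0001-
  m4: --100,-010-,00-00
  m5: -01-1,-010-
  m7: -01-1,00-11
  m10: --010,01-10
  m12: --100,011-0
  m14: 01-10,011-0
  m18: --010 ←essential
  m20: --100,-010-
  m21: -01-1,-010-
  m23: -01-1,1-111
  m28: --100 ←essential
  m31: 1-111 ←essential
Essential: --010, --100, 1-111
Petrick residual → -01-1, 00-00, 00-11, 01-10
Min cover (7 terms): c'de' + cd'e' + b'ce + a'b'd'e' + a'b'de + a'bde' + acde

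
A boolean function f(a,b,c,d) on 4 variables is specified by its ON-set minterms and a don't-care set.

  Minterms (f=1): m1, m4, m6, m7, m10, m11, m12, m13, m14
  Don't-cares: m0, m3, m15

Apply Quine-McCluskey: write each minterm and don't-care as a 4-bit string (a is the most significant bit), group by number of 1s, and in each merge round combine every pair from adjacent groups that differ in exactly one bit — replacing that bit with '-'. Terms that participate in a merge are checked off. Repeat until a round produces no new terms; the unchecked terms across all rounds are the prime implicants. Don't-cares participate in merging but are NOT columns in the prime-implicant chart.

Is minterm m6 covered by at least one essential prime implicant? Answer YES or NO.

Round 0: 0000✓ 0001✓ 0011✓ 0100✓ 0110✓ 0111✓ 1010✓ 1011✓ 1100✓ 1101✓ 1110✓ 1111✓
Round 1: -011✓ -100✓ -110✓ -111✓ 0-00 0-11✓ 00-1 000- 01-0✓ 011-✓ 1-10✓ 1-11✓ 101-✓ 11-0✓ 11-1✓ 110-✓ 111-✓
Round 2: --11 -1-0 -11- 1-1- 11--
PIs = {--11, -1-0, -11-, 0-00, 00-1, 000-, 1-1-, 11--}
Coverage chart:
  m1: 00-1,000-
  m4: -1-0,0-00
  m6: -1-0,-11-
  m7: --11,-11-
  m10: 1-1- ←essential
  m11: --11,1-1-
  m12: -1-0,11--
  m13: 11-- ←essential
  m14: -1-0,-11-,1-1-,11--
Essential: 1-1-, 11--

NO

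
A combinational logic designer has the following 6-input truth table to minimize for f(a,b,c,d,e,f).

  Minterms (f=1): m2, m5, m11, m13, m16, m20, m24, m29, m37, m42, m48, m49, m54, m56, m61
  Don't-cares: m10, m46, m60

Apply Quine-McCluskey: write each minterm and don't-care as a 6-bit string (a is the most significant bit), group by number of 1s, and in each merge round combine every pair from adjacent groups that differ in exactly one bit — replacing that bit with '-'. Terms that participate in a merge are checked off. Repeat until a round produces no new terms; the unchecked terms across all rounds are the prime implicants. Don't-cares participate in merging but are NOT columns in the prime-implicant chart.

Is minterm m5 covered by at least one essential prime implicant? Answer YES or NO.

YES

Round 0: 000010✓ 000101✓ 001010✓ 001011✓ 001101✓ 010000✓ 010100✓ 011000✓ 011101✓ 100101✓ 101010✓ 101110✓ 110000✓ 110001✓ 110110 111000✓ 111100✓ 111101✓
Round 1: -00101 -01010 -10000✓ -11000✓ -11101 0-1101 00-010 00-101 00101- 01-000✓ 010-00 101-10 11-000✓ 11000- 111-00 11110-
Round 2: -1-000
PIs = {-00101, -01010, -1-000, -11101, 0-1101, 00-010, 00-101, 00101-, 010-00, 101-10, 11000-, 110110, 111-00, 11110-}
Coverage chart:
  m2: 00-010 ←essential
  m5: -00101,00-101
  m11: 00101- ←essential
  m13: 0-1101,00-101
  m16: -1-000,010-00
  m20: 010-00 ←essential
  m24: -1-000 ←essential
  m29: -11101,0-1101
  m37: -00101 ←essential
  m42: -01010,101-10
  m48: -1-000,11000-
  m49: 11000- ←essential
  m54: 110110 ←essential
  m56: -1-000,111-00
  m61: -11101,11110-
Essential: -00101, -1-000, 00-010, 00101-, 010-00, 11000-, 110110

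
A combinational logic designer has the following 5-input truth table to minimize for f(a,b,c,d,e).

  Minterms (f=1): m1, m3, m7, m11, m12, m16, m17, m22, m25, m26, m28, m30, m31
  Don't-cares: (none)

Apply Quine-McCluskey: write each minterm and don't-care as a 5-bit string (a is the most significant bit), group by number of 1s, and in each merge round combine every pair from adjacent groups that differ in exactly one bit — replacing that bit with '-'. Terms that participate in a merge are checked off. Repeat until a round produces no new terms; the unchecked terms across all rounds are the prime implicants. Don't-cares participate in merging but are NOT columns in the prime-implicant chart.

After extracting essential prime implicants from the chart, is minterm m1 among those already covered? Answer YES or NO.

NO

[col 0] 00001*, 00011*, 00111*, 01011*, 01100*, 10000*, 10001*, 10110*, 11001*, 11010*, 11100*, 11110*, 11111*
[col 1] -0001, -1100, 0-011, 00-11, 000-1, 1-001, 1-110, 1000-, 11-10, 111-0, 1111-
Prime implicants: -0001, -1100, 0-011, 00-11, 000-1, 1-001, 1-110, 1000-, 11-10, 111-0, 1111-
PI chart (minterm → PIs covering it):
  1 | -0001,000-1
  3 | 0-011,00-11,000-1
  7 | 00-11  (sole → essential)
  11 | 0-011  (sole → essential)
  12 | -1100  (sole → essential)
  16 | 1000-  (sole → essential)
  17 | -0001,1-001,1000-
  22 | 1-110  (sole → essential)
  25 | 1-001  (sole → essential)
  26 | 11-10  (sole → essential)
  28 | -1100,111-0
  30 | 1-110,11-10,111-0,1111-
  31 | 1111-  (sole → essential)
Essential prime implicants: -1100, 0-011, 00-11, 1-001, 1-110, 1000-, 11-10, 1111-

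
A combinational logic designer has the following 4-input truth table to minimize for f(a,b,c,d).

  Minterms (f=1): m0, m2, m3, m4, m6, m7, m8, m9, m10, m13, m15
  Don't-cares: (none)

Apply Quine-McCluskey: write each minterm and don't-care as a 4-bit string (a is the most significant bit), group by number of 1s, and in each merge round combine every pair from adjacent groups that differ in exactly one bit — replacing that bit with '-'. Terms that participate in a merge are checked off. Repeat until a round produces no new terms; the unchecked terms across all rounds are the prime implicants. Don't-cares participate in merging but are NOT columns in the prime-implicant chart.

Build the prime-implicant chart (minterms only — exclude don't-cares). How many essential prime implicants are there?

size-2^0 implicants → 0000(✓)  0010(✓)  0011(✓)  0100(✓)  0110(✓)  0111(✓)  1000(✓)  1001(✓)  1010(✓)  1101(✓)  1111(✓)
size-2^1 implicants → -000(✓)  -010(✓)  -111  0-00(✓)  0-10(✓)  0-11(✓)  00-0(✓)  001-(✓)  01-0(✓)  011-(✓)  1-01  10-0(✓)  100-  11-1
size-2^2 implicants → -0-0  0--0  0-1-
Unchecked terms (primes): -0-0, -111, 0--0, 0-1-, 1-01, 100-, 11-1
Minterm coverage:
  m0 ⊆ -0-0,0--0
  m2 ⊆ -0-0,0--0,0-1-
  m3 ⊆ 0-1- [E]
  m4 ⊆ 0--0 [E]
  m6 ⊆ 0--0,0-1-
  m7 ⊆ -111,0-1-
  m8 ⊆ -0-0,100-
  m9 ⊆ 1-01,100-
  m10 ⊆ -0-0 [E]
  m13 ⊆ 1-01,11-1
  m15 ⊆ -111,11-1
E = {-0-0, 0--0, 0-1-}

3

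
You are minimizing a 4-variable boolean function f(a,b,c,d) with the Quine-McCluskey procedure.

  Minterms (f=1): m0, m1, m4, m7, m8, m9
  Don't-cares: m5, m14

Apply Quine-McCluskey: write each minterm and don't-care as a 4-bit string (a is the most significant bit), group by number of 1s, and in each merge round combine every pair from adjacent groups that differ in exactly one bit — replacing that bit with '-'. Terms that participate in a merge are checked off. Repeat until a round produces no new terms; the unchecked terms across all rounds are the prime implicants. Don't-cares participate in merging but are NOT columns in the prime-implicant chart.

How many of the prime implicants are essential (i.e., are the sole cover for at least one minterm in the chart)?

[col 0] 0000*, 0001*, 0100*, 0101*, 0111*, 1000*, 1001*, 1110
[col 1] -000*, -001*, 0-00*, 0-01*, 000-*, 01-1, 010-*, 100-*
[col 2] -00-, 0-0-
Prime implicants: -00-, 0-0-, 01-1, 1110
PI chart (minterm → PIs covering it):
  0 | -00-,0-0-
  1 | -00-,0-0-
  4 | 0-0-  (sole → essential)
  7 | 01-1  (sole → essential)
  8 | -00-  (sole → essential)
  9 | -00-  (sole → essential)
Essential prime implicants: -00-, 0-0-, 01-1

3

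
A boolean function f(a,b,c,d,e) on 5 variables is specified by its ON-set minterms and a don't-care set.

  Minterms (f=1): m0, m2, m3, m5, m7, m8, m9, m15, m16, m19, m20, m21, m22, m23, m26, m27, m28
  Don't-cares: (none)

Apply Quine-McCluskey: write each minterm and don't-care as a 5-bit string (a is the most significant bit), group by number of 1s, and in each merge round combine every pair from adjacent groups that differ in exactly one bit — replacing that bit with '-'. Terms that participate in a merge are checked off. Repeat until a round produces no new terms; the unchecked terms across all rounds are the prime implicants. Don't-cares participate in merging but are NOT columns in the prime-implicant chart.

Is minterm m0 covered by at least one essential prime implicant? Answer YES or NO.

NO

size-2^0 implicants → 00000(✓)  00010(✓)  00011(✓)  00101(✓)  00111(✓)  01000(✓)  01001(✓)  01111(✓)  10000(✓)  10011(✓)  10100(✓)  10101(✓)  10110(✓)  10111(✓)  11010(✓)  11011(✓)  11100(✓)
size-2^1 implicants → -0000  -0011(✓)  -0101(✓)  -0111(✓)  0-000  0-111  00-11(✓)  000-0  0001-  001-1(✓)  0100-  1-011  1-100  10-00  10-11(✓)  101-0(✓)  101-1(✓)  1010-(✓)  1011-(✓)  1101-
size-2^2 implicants → -0-11  -01-1  101--
Unchecked terms (primes): -0-11, -0000, -01-1, 0-000, 0-111, 000-0, 0001-, 0100-, 1-011, 1-100, 10-00, 101--, 1101-
Minterm coverage:
  m0 ⊆ -0000,0-000,000-0
  m2 ⊆ 000-0,0001-
  m3 ⊆ -0-11,0001-
  m5 ⊆ -01-1 [E]
  m7 ⊆ -0-11,-01-1,0-111
  m8 ⊆ 0-000,0100-
  m9 ⊆ 0100- [E]
  m15 ⊆ 0-111 [E]
  m16 ⊆ -0000,10-00
  m19 ⊆ -0-11,1-011
  m20 ⊆ 1-100,10-00,101--
  m21 ⊆ -01-1,101--
  m22 ⊆ 101-- [E]
  m23 ⊆ -0-11,-01-1,101--
  m26 ⊆ 1101- [E]
  m27 ⊆ 1-011,1101-
  m28 ⊆ 1-100 [E]
E = {-01-1, 0-111, 0100-, 1-100, 101--, 1101-}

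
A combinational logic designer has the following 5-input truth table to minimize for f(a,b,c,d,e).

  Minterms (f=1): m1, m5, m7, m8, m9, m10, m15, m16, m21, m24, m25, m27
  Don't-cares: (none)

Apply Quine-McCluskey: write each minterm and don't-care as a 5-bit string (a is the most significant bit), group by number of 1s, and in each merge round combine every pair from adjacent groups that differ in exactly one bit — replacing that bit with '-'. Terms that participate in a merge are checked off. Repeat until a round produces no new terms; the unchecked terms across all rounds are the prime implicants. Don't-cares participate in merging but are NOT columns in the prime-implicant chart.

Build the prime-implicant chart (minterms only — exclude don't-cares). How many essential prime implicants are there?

5

[col 0] 00001*, 00101*, 00111*, 01000*, 01001*, 01010*, 01111*, 10000*, 10101*, 11000*, 11001*, 11011*
[col 1] -0101, -1000*, -1001*, 0-001, 0-111, 00-01, 001-1, 010-0, 0100-*, 1-000, 110-1, 1100-*
[col 2] -100-
Prime implicants: -0101, -100-, 0-001, 0-111, 00-01, 001-1, 010-0, 1-000, 110-1
PI chart (minterm → PIs covering it):
  1 | 0-001,00-01
  5 | -0101,00-01,001-1
  7 | 0-111,001-1
  8 | -100-,010-0
  9 | -100-,0-001
  10 | 010-0  (sole → essential)
  15 | 0-111  (sole → essential)
  16 | 1-000  (sole → essential)
  21 | -0101  (sole → essential)
  24 | -100-,1-000
  25 | -100-,110-1
  27 | 110-1  (sole → essential)
Essential prime implicants: -0101, 0-111, 010-0, 1-000, 110-1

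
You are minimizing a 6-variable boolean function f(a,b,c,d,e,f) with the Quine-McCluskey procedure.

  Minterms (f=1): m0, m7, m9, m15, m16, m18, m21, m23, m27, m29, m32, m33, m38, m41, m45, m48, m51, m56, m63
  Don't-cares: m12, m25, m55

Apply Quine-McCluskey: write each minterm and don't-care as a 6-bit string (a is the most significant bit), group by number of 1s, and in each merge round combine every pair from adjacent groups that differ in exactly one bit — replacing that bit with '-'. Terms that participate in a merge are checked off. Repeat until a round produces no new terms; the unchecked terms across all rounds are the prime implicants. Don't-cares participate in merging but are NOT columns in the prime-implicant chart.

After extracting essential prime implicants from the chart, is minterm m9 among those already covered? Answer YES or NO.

size-2^0 implicants → 000000(✓)  000111(✓)  001001(✓)  001100  001111(✓)  010000(✓)  010010(✓)  010101(✓)  010111(✓)  011001(✓)  011011(✓)  011101(✓)  100000(✓)  100001(✓)  100110  101001(✓)  101101(✓)  110000(✓)  110011(✓)  110111(✓)  111000(✓)  111111(✓)
size-2^1 implicants → -00000(✓)  -01001  -10000(✓)  -10111  0-0000(✓)  0-0111  0-1001  00-111  01-101  0100-0  0101-1  011-01  0110-1  1-0000(✓)  10-001  10000-  101-01  11-000  11-111  110-11
size-2^2 implicants → --0000
Unchecked terms (primes): --0000, -01001, -10111, 0-0111, 0-1001, 00-111, 001100, 01-101, 0100-0, 0101-1, 011-01, 0110-1, 10-001, 10000-, 100110, 101-01, 11-000, 11-111, 110-11
Minterm coverage:
  m0 ⊆ --0000 [E]
  m7 ⊆ 0-0111,00-111
  m9 ⊆ -01001,0-1001
  m15 ⊆ 00-111 [E]
  m16 ⊆ --0000,0100-0
  m18 ⊆ 0100-0 [E]
  m21 ⊆ 01-101,0101-1
  m23 ⊆ -10111,0-0111,0101-1
  m27 ⊆ 0110-1 [E]
  m29 ⊆ 01-101,011-01
  m32 ⊆ --0000,10000-
  m33 ⊆ 10-001,10000-
  m38 ⊆ 100110 [E]
  m41 ⊆ -01001,10-001,101-01
  m45 ⊆ 101-01 [E]
  m48 ⊆ --0000,11-000
  m51 ⊆ 110-11 [E]
  m56 ⊆ 11-000 [E]
  m63 ⊆ 11-111 [E]
E = {--0000, 00-111, 0100-0, 0110-1, 100110, 101-01, 11-000, 11-111, 110-11}

NO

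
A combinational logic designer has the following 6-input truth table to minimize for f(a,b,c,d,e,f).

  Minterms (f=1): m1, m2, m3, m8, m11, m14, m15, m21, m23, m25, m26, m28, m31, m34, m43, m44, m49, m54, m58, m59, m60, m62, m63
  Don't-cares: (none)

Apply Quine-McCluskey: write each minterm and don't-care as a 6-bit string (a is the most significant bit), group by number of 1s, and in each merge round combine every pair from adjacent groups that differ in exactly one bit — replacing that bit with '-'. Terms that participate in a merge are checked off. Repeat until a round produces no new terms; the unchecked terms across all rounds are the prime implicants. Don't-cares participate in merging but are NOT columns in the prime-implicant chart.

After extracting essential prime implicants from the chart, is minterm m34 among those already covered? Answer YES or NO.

[col 0] 000001*, 000010*, 000011*, 001000, 001011*, 001110*, 001111*, 010101*, 010111*, 011001, 011010*, 011100*, 011111*, 100010*, 101011*, 101100*, 110001, 110110*, 111010*, 111011*, 111100*, 111110*, 111111*
[col 1] -00010, -01011, -11010, -11100, -11111, 0-1111, 00-011, 0000-1, 00001-, 001-11, 00111-, 01-111, 0101-1, 1-1011, 1-1100, 11-110, 111-10*, 111-11*, 11101-*, 1111-0, 11111-*
[col 2] 111-1-
Prime implicants: -00010, -01011, -11010, -11100, -11111, 0-1111, 00-011, 0000-1, 00001-, 001-11, 001000, 00111-, 01-111, 0101-1, 011001, 1-1011, 1-1100, 11-110, 110001, 111-1-, 1111-0
PI chart (minterm → PIs covering it):
  1 | 0000-1  (sole → essential)
  2 | -00010,00001-
  3 | 00-011,0000-1,00001-
  8 | 001000  (sole → essential)
  11 | -01011,00-011,001-11
  14 | 00111-  (sole → essential)
  15 | 0-1111,001-11,00111-
  21 | 0101-1  (sole → essential)
  23 | 01-111,0101-1
  25 | 011001  (sole → essential)
  26 | -11010  (sole → essential)
  28 | -11100  (sole → essential)
  31 | -11111,0-1111,01-111
  34 | -00010  (sole → essential)
  43 | -01011,1-1011
  44 | 1-1100  (sole → essential)
  49 | 110001  (sole → essential)
  54 | 11-110  (sole → essential)
  58 | -11010,111-1-
  59 | 1-1011,111-1-
  60 | -11100,1-1100,1111-0
  62 | 11-110,111-1-,1111-0
  63 | -11111,111-1-
Essential prime implicants: -00010, -11010, -11100, 0000-1, 001000, 00111-, 0101-1, 011001, 1-1100, 11-110, 110001

YES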